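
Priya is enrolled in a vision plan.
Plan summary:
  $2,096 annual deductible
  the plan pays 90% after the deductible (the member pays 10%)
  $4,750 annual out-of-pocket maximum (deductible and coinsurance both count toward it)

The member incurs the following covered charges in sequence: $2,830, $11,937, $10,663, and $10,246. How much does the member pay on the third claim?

$1,066.30

Bill 1, $2,830: deductible takes $2,096, $734 remains; 10% of $734 = $73.40. Member pays $2,169.40; OOP now $2,169.40.
Bill 2, $11,937: 10% coinsurance on $11,937 = $1,193.70. Cost to member: $1,193.70. OOP to date $3,363.10.
Bill 3, $10,663: 10% coinsurance on $10,663 = $1,066.30. Member pays $1,066.30; OOP now $4,429.40.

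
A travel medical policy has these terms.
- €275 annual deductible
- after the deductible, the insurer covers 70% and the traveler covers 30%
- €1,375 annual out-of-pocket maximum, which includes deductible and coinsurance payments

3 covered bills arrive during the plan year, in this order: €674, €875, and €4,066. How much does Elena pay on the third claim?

€717.80

#1 (€674): €275 to deductible, leaving €399; coinsurance €399 × 30% = €119.70. Traveler owes €394.70 (running OOP €394.70).
#2 (€875): deductible met; 30% of €875 = €262.50. Cost to traveler: €262.50. OOP to date €657.20.
#3 (€4,066): 30% coinsurance on €4,066 = €1,219.80. OOP would hit €1,877 > €1,375, so the cap limits the traveler to €1,375 − €657.20 = €717.80.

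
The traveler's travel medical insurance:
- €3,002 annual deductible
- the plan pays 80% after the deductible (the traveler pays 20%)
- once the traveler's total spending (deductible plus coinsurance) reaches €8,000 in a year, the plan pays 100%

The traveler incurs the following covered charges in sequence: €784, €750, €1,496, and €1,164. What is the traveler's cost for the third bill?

€1,473.60

#1 (€784): entire amount goes to the deductible. Traveler pays €784; OOP now €784.
#2 (€750): fully absorbed by the deductible. Cost to traveler: €750. OOP to date €1,534.
#3 (€1,496): €1,468 to deductible, leaving €28; 20% of €28 = €5.60. Traveler owes €1,473.60 (running OOP €3,007.60).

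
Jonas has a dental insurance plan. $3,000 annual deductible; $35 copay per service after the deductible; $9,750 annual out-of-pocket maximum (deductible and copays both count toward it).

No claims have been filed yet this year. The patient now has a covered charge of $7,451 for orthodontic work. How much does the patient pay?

$3,035

The full $3,000 deductible is still open; $3,000 of this bill applies to it.
The remaining $4,451 (= $7,451 − $3,000) moves to the copay.
Copay on this service: $35.
Patient responsibility before any cap: $3,000 + $35 = $3,035.
Total out-of-pocket so far would be $0 + $3,035 = $3,035, below the $9,750 cap — no reduction.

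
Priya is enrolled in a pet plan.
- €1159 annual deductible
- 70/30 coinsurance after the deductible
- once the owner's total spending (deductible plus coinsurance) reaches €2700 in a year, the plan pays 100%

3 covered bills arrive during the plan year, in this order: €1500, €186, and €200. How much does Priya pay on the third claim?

€60

Bill 1, €1500: deductible takes €1159, €341 remains; coinsurance €341 × 30% = €102.30. Cost to owner: €1261.30. OOP to date €1261.30.
Bill 2, €186: 30% coinsurance on €186 = €55.80. Owner pays €55.80; OOP now €1317.10.
Bill 3, €200: deductible met; 30% of €200 = €60. Cost to owner: €60. OOP to date €1377.10.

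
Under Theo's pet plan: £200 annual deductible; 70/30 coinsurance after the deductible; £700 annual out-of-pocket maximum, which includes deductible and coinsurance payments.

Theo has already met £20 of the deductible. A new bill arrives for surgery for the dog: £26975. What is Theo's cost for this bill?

£680

Deductible still to meet: £200 − £20 = £180.
After the £180 deductible portion, £26975 − £180 = £26795 is subject to coinsurance.
Owner's 30% share of £26795 is £8038.50.
So the owner owes £180 + £8038.50 = £8218.50 before any cap.
That would bring total out-of-pocket to £8238.50, past the £700 cap. The owner is capped at £700 − £20 = £680 on this claim.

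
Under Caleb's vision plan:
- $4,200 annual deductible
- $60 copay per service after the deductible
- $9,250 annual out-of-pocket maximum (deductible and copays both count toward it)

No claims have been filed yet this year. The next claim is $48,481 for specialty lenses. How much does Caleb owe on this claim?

The full $4,200 deductible is still open; $4,200 of this bill applies to it.
That leaves $48,481 − $4,200 = $44,281 for the copay.
Copay on this service: $60.
So the member owes $4,200 + $60 = $4,260 before any cap.
Cumulative spending $0 + $4,260 = $4,260 stays under the $9,250 maximum.

$4,260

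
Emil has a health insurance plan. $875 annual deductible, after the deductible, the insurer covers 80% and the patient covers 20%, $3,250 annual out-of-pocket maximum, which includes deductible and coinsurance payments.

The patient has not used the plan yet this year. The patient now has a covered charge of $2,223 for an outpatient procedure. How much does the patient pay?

Deductible not yet touched, so the first $875 of the bill goes to the deductible.
That leaves $2,223 − $875 = $1,348 for coinsurance.
Patient's 20% share of $1,348 is $269.60.
Patient responsibility before any cap: $875 + $269.60 = $1,144.60.
Year-to-date out-of-pocket becomes $0 + $1,144.60 = $1,144.60, still under the $3,250 maximum, so no cap applies.

$1,144.60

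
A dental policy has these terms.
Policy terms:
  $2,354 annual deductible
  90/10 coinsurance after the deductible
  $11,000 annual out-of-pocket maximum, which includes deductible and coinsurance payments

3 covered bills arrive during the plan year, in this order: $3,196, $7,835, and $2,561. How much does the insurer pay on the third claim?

Bill 1, $3,196: $2,354 finishes the deductible; $842 goes to coinsurance; coinsurance $842 × 10% = $84.20. Cost to patient: $2,438.20. OOP to date $2,438.20. Insurer: $3,196 − $2,438.20 = $757.80.
Bill 2, $7,835: deductible already satisfied, so patient's share is 10% × $7,835 = $783.50. Patient pays $783.50; OOP now $3,221.70. Plan pays $7,835 − $783.50 = $7,051.50.
Bill 3, $2,561: 10% coinsurance on $2,561 = $256.10. Cost to patient: $256.10. OOP to date $3,477.80. Insurer: $2,561 − $256.10 = $2,304.90.

$2,304.90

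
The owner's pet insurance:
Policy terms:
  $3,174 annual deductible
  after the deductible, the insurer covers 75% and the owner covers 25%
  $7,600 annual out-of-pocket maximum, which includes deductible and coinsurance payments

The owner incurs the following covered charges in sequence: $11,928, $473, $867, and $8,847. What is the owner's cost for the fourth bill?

$1,902.50

#1 ($11,928): deductible takes $3,174, $8,754 remains; owner's 25% is $2,188.50. Owner pays $5,362.50; OOP now $5,362.50.
#2 ($473): 25% coinsurance on $473 = $118.25. Owner owes $118.25 (running OOP $5,480.75).
#3 ($867): 25% coinsurance on $867 = $216.75. Owner pays $216.75; OOP now $5,697.50.
#4 ($8,847): deductible already satisfied, so owner's share is 25% × $8,847 = $2,211.75. OOP would hit $7,909.25 > $7,600, so the cap limits the owner to $7,600 − $5,697.50 = $1,902.50.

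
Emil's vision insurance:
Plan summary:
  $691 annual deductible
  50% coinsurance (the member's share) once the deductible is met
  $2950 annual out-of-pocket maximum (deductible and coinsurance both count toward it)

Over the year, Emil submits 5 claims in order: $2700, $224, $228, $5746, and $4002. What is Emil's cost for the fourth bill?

#1 ($2700): $691 to deductible, leaving $2009; 50% of $2009 = $1004.50. Member pays $1695.50; OOP now $1695.50.
#2 ($224): 50% coinsurance on $224 = $112. Member pays $112; OOP now $1807.50.
#3 ($228): deductible already satisfied, so member's share is 50% × $228 = $114. Member owes $114 (running OOP $1921.50).
#4 ($5746): deductible met; 50% of $5746 = $2873. OOP would hit $4794.50 > $2950, so the cap limits the member to $2950 − $1921.50 = $1028.50.

$1028.50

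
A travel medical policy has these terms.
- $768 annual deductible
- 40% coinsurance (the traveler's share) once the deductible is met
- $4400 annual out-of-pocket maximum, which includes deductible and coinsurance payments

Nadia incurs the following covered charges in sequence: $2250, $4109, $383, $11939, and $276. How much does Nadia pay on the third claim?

$153.20

Claim 1 — $2250: $768 to deductible, leaving $1482; coinsurance $1482 × 40% = $592.80. Traveler pays $1360.80; OOP now $1360.80.
Claim 2 — $4109: deductible met; 40% of $4109 = $1643.60. Traveler owes $1643.60 (running OOP $3004.40).
Claim 3 — $383: 40% coinsurance on $383 = $153.20. Traveler pays $153.20; OOP now $3157.60.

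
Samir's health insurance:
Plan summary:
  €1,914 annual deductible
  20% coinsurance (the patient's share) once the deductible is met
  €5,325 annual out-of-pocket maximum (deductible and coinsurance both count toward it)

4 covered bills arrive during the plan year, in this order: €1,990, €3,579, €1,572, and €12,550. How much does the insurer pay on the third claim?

Bill 1, €1,990: €1,914 to deductible, leaving €76; 20% of €76 = €15.20. Patient owes €1,929.20 (running OOP €1,929.20). Plan pays €1,990 − €1,929.20 = €60.80.
Bill 2, €3,579: 20% coinsurance on €3,579 = €715.80. Patient owes €715.80 (running OOP €2,645). Insurer: €3,579 − €715.80 = €2,863.20.
Bill 3, €1,572: 20% coinsurance on €1,572 = €314.40. Patient pays €314.40; OOP now €2,959.40. Plan pays €1,572 − €314.40 = €1,257.60.

€1,257.60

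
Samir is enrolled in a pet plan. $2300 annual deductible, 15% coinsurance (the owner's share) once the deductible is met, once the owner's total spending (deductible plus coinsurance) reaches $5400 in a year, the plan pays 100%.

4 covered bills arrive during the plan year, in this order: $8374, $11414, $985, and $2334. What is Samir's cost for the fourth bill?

Bill 1, $8374: deductible takes $2300, $6074 remains; owner's 15% is $911.10. Owner pays $3211.10; OOP now $3211.10.
Bill 2, $11414: deductible met; 15% of $11414 = $1712.10. Owner pays $1712.10; OOP now $4923.20.
Bill 3, $985: deductible met; 15% of $985 = $147.75. Owner pays $147.75; OOP now $5070.95.
Bill 4, $2334: deductible met; 15% of $2334 = $350.10. Adding that to $5070.95 gives $5421.05, past the $5400 cap; owner pays only $5400 − $5070.95 = $329.05.

$329.05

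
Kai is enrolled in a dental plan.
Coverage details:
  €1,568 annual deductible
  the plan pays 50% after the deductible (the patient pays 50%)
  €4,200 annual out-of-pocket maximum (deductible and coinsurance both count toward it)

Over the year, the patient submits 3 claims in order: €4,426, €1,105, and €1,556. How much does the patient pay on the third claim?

Bill 1, €4,426: €1,568 to deductible, leaving €2,858; coinsurance €2,858 × 50% = €1,429. Cost to patient: €2,997. OOP to date €2,997.
Bill 2, €1,105: deductible already satisfied, so patient's share is 50% × €1,105 = €552.50. Patient pays €552.50; OOP now €3,549.50.
Bill 3, €1,556: 50% coinsurance on €1,556 = €778. Adding that to €3,549.50 gives €4,327.50, past the €4,200 cap; patient pays only €4,200 − €3,549.50 = €650.50.

€650.50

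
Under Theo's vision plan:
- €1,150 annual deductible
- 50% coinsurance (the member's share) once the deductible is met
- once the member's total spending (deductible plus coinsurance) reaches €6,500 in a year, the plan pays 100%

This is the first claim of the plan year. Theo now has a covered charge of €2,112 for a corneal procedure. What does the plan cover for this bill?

The full €1,150 deductible is still open; €1,150 of this bill applies to it.
After the €1,150 deductible portion, €2,112 − €1,150 = €962 is subject to coinsurance.
Coinsurance: €962 × 50% = €481.
Member responsibility before any cap: €1,150 + €481 = €1,631.
Total out-of-pocket so far would be €0 + €1,631 = €1,631, below the €6,500 cap — no reduction.
Insurer pays the balance: €2,112 − €1,631 = €481.

€481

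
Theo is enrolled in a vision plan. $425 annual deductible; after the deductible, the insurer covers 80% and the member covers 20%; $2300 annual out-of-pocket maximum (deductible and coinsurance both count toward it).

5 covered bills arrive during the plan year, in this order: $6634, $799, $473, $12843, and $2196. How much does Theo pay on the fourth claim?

Bill 1, $6634: $425 finishes the deductible; $6209 goes to coinsurance; 20% of $6209 = $1241.80. Member owes $1666.80 (running OOP $1666.80).
Bill 2, $799: deductible already satisfied, so member's share is 20% × $799 = $159.80. Member pays $159.80; OOP now $1826.60.
Bill 3, $473: 20% coinsurance on $473 = $94.60. Cost to member: $94.60. OOP to date $1921.20.
Bill 4, $12843: 20% coinsurance on $12843 = $2568.60. Adding that to $1921.20 gives $4489.80, past the $2300 cap; member pays only $2300 − $1921.20 = $378.80.

$378.80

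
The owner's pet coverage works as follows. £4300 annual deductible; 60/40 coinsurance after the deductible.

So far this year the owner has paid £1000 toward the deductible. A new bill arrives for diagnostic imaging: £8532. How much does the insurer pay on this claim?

Remaining deductible: £4300 − £1000 = £3300.
After the £3300 deductible portion, £8532 − £3300 = £5232 is subject to coinsurance.
Coinsurance: £5232 × 40% = £2092.80.
So the owner owes £3300 + £2092.80 = £5392.80.
The plan picks up £8532 − £5392.80 = £3139.20.

£3139.20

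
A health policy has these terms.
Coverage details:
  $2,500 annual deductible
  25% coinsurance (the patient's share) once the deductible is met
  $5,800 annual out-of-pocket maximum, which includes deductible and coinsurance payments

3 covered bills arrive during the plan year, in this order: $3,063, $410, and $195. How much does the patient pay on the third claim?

$48.75

Bill 1, $3,063: $2,500 finishes the deductible; $563 goes to coinsurance; 25% of $563 = $140.75. Patient owes $2,640.75 (running OOP $2,640.75).
Bill 2, $410: deductible met; 25% of $410 = $102.50. Patient owes $102.50 (running OOP $2,743.25).
Bill 3, $195: deductible already satisfied, so patient's share is 25% × $195 = $48.75. Patient pays $48.75; OOP now $2,792.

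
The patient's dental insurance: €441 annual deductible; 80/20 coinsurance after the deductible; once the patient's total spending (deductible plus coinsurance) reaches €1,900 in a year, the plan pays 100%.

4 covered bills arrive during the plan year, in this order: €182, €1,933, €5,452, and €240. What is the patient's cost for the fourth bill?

Claim 1 — €182: all of it applies to the deductible. Patient owes €182 (running OOP €182).
Claim 2 — €1,933: €259 to deductible, leaving €1,674; patient's 20% is €334.80. Cost to patient: €593.80. OOP to date €775.80.
Claim 3 — €5,452: 20% coinsurance on €5,452 = €1,090.40. Patient pays €1,090.40; OOP now €1,866.20.
Claim 4 — €240: deductible already satisfied, so patient's share is 20% × €240 = €48. OOP would hit €1,914.20 > €1,900, so the cap limits the patient to €1,900 − €1,866.20 = €33.80.

€33.80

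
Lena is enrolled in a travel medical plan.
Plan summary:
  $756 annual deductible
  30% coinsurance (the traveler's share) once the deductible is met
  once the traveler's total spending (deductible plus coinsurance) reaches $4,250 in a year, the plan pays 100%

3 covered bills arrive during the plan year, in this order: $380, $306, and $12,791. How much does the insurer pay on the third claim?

#1 ($380): fully absorbed by the deductible. Traveler owes $380 (running OOP $380). Insurer: $380 − $380 = $0.
#2 ($306): entire amount goes to the deductible. Traveler pays $306; OOP now $686. Plan pays $306 − $306 = $0.
#3 ($12,791): $70 finishes the deductible; $12,721 goes to coinsurance; traveler's 30% is $3,816.30. Claim cost before the cap: $70 + $3,816.30 = $3,886.30. That would push OOP to $4,572.30, over the $4,250 cap, so traveler pays $4,250 − $686 = $3,564. Insurer: $12,791 − $3,564 = $9,227.

$9,227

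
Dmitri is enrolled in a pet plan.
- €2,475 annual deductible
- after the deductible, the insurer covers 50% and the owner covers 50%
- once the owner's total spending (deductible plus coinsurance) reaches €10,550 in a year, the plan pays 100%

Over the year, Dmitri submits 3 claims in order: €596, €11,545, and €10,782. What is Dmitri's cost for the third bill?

Claim 1 (€596): entire amount goes to the deductible. Cost to owner: €596. OOP to date €596.
Claim 2 (€11,545): deductible takes €1,879, €9,666 remains; 50% of €9,666 = €4,833. Owner owes €6,712 (running OOP €7,308).
Claim 3 (€10,782): deductible already satisfied, so owner's share is 50% × €10,782 = €5,391. That would push OOP to €12,699, over the €10,550 cap, so owner pays €10,550 − €7,308 = €3,242.

€3,242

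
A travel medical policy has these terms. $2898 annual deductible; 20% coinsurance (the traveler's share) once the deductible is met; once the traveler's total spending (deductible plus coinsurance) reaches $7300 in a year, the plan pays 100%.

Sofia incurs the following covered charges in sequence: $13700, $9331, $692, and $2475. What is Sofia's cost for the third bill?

$138.40

Claim 1 — $13700: deductible takes $2898, $10802 remains; traveler's 20% is $2160.40. Cost to traveler: $5058.40. OOP to date $5058.40.
Claim 2 — $9331: deductible met; 20% of $9331 = $1866.20. Traveler owes $1866.20 (running OOP $6924.60).
Claim 3 — $692: 20% coinsurance on $692 = $138.40. Traveler pays $138.40; OOP now $7063.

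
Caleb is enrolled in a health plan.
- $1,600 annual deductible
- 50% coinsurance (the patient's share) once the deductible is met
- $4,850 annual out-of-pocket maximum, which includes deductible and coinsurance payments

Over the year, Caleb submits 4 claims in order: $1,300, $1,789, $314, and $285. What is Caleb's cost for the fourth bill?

$142.50

Claim 1 — $1,300: entire amount goes to the deductible. Cost to patient: $1,300. OOP to date $1,300.
Claim 2 — $1,789: deductible takes $300, $1,489 remains; coinsurance $1,489 × 50% = $744.50. Cost to patient: $1,044.50. OOP to date $2,344.50.
Claim 3 — $314: deductible met; 50% of $314 = $157. Cost to patient: $157. OOP to date $2,501.50.
Claim 4 — $285: deductible met; 50% of $285 = $142.50. Cost to patient: $142.50. OOP to date $2,644.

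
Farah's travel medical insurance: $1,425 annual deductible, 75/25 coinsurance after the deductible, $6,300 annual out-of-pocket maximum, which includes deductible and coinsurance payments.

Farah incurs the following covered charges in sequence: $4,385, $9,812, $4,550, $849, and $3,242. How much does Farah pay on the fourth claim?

$212.25

Claim 1 — $4,385: deductible takes $1,425, $2,960 remains; coinsurance $2,960 × 25% = $740. Cost to traveler: $2,165. OOP to date $2,165.
Claim 2 — $9,812: 25% coinsurance on $9,812 = $2,453. Cost to traveler: $2,453. OOP to date $4,618.
Claim 3 — $4,550: deductible already satisfied, so traveler's share is 25% × $4,550 = $1,137.50. Cost to traveler: $1,137.50. OOP to date $5,755.50.
Claim 4 — $849: deductible met; 25% of $849 = $212.25. Cost to traveler: $212.25. OOP to date $5,967.75.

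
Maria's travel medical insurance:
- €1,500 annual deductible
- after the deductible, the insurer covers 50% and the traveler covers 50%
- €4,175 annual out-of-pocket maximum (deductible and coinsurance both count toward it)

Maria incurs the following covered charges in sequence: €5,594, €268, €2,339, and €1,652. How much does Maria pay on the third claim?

€494

Claim 1 (€5,594): €1,500 finishes the deductible; €4,094 goes to coinsurance; coinsurance €4,094 × 50% = €2,047. Traveler owes €3,547 (running OOP €3,547).
Claim 2 (€268): 50% coinsurance on €268 = €134. Traveler owes €134 (running OOP €3,681).
Claim 3 (€2,339): deductible met; 50% of €2,339 = €1,169.50. That would push OOP to €4,850.50, over the €4,175 cap, so traveler pays €4,175 − €3,681 = €494.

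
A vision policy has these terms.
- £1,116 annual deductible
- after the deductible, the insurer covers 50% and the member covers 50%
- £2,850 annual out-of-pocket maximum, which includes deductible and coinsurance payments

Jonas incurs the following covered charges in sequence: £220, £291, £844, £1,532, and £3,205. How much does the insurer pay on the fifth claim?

Claim 1 (£220): all of it applies to the deductible. Member pays £220; OOP now £220. Plan pays £220 − £220 = £0.
Claim 2 (£291): entire amount goes to the deductible. Member pays £291; OOP now £511. Insurer: £291 − £291 = £0.
Claim 3 (£844): deductible takes £605, £239 remains; coinsurance £239 × 50% = £119.50. Member owes £724.50 (running OOP £1,235.50). Plan pays £844 − £724.50 = £119.50.
Claim 4 (£1,532): 50% coinsurance on £1,532 = £766. Member pays £766; OOP now £2,001.50. Plan pays £1,532 − £766 = £766.
Claim 5 (£3,205): deductible met; 50% of £3,205 = £1,602.50. That would push OOP to £3,604, over the £2,850 cap, so member pays £2,850 − £2,001.50 = £848.50. Insurer: £3,205 − £848.50 = £2,356.50.

£2,356.50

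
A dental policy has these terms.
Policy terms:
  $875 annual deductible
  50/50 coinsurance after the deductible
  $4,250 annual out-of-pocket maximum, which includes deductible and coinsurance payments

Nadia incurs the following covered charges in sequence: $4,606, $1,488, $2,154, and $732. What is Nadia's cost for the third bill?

$765.50

Bill 1, $4,606: $875 finishes the deductible; $3,731 goes to coinsurance; coinsurance $3,731 × 50% = $1,865.50. Patient pays $2,740.50; OOP now $2,740.50.
Bill 2, $1,488: deductible already satisfied, so patient's share is 50% × $1,488 = $744. Patient owes $744 (running OOP $3,484.50).
Bill 3, $2,154: 50% coinsurance on $2,154 = $1,077. Adding that to $3,484.50 gives $4,561.50, past the $4,250 cap; patient pays only $4,250 − $3,484.50 = $765.50.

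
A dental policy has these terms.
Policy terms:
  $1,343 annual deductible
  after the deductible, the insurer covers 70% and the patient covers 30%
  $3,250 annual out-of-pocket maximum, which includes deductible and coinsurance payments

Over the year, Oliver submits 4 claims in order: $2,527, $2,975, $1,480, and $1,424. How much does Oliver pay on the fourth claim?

$215.30

Claim 1 ($2,527): $1,343 to deductible, leaving $1,184; coinsurance $1,184 × 30% = $355.20. Patient owes $1,698.20 (running OOP $1,698.20).
Claim 2 ($2,975): deductible already satisfied, so patient's share is 30% × $2,975 = $892.50. Patient pays $892.50; OOP now $2,590.70.
Claim 3 ($1,480): deductible already satisfied, so patient's share is 30% × $1,480 = $444. Cost to patient: $444. OOP to date $3,034.70.
Claim 4 ($1,424): deductible met; 30% of $1,424 = $427.20. Adding that to $3,034.70 gives $3,461.90, past the $3,250 cap; patient pays only $3,250 − $3,034.70 = $215.30.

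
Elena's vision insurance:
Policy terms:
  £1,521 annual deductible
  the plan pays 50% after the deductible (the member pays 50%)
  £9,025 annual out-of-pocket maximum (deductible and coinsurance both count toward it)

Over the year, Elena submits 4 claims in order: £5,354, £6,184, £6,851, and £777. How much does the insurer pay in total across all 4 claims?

£10,141

Claim 1 (£5,354): £1,521 finishes the deductible; £3,833 goes to coinsurance; member's 50% is £1,916.50. Member pays £3,437.50; OOP now £3,437.50. Plan pays £5,354 − £3,437.50 = £1,916.50.
Claim 2 (£6,184): deductible met; 50% of £6,184 = £3,092. Cost to member: £3,092. OOP to date £6,529.50. Plan pays £6,184 − £3,092 = £3,092.
Claim 3 (£6,851): 50% coinsurance on £6,851 = £3,425.50. Adding that to £6,529.50 gives £9,955, past the £9,025 cap; member pays only £9,025 − £6,529.50 = £2,495.50. Insurer: £6,851 − £2,495.50 = £4,355.50.
Claim 4 (£777): deductible met; 50% of £777 = £388.50. Adding that to £9,025 gives £9,413.50, past the £9,025 cap; member pays only £9,025 − £9,025 = £0. Insurer: £777 − £0 = £777.
Insurer total: £1,916.50 + £3,092 + £4,355.50 + £777 = £10,141.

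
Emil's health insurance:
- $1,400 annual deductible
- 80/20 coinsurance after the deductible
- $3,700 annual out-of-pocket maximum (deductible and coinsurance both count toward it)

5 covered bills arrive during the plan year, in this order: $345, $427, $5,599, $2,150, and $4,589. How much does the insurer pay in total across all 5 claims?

$9,410

Claim 1 ($345): all of it applies to the deductible. Cost to patient: $345. OOP to date $345. Plan pays $345 − $345 = $0.
Claim 2 ($427): entire amount goes to the deductible. Patient pays $427; OOP now $772. Plan pays $427 − $427 = $0.
Claim 3 ($5,599): $628 finishes the deductible; $4,971 goes to coinsurance; 20% of $4,971 = $994.20. Cost to patient: $1,622.20. OOP to date $2,394.20. Plan pays $5,599 − $1,622.20 = $3,976.80.
Claim 4 ($2,150): deductible met; 20% of $2,150 = $430. Patient pays $430; OOP now $2,824.20. Insurer: $2,150 − $430 = $1,720.
Claim 5 ($4,589): 20% coinsurance on $4,589 = $917.80. That would push OOP to $3,742, over the $3,700 cap, so patient pays $3,700 − $2,824.20 = $875.80. Insurer: $4,589 − $875.80 = $3,713.20.
Insurer total = bills − patient's total = $13,110 − $3,700 = $9,410.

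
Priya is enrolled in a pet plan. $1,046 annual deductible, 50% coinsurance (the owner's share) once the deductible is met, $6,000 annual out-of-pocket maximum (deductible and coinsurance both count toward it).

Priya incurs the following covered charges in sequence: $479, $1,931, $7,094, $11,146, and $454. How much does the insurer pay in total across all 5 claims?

Bill 1, $479: fully absorbed by the deductible. Cost to owner: $479. OOP to date $479. Plan pays $479 − $479 = $0.
Bill 2, $1,931: $567 finishes the deductible; $1,364 goes to coinsurance; coinsurance $1,364 × 50% = $682. Owner owes $1,249 (running OOP $1,728). Insurer: $1,931 − $1,249 = $682.
Bill 3, $7,094: deductible already satisfied, so owner's share is 50% × $7,094 = $3,547. Cost to owner: $3,547. OOP to date $5,275. Plan pays $7,094 − $3,547 = $3,547.
Bill 4, $11,146: deductible met; 50% of $11,146 = $5,573. Adding that to $5,275 gives $10,848, past the $6,000 cap; owner pays only $6,000 − $5,275 = $725. Plan pays $11,146 − $725 = $10,421.
Bill 5, $454: deductible met; 50% of $454 = $227. OOP would hit $6,227 > $6,000, so the cap limits the owner to $6,000 − $6,000 = $0. Plan pays $454 − $0 = $454.
Insurer total: $0 + $682 + $3,547 + $10,421 + $454 = $15,104.

$15,104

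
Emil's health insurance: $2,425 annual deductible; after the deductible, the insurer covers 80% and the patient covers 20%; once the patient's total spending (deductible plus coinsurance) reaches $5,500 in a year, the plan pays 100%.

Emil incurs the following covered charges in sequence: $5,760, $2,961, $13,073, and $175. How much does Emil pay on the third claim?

$1,815.80

Claim 1 — $5,760: deductible takes $2,425, $3,335 remains; patient's 20% is $667. Patient owes $3,092 (running OOP $3,092).
Claim 2 — $2,961: deductible met; 20% of $2,961 = $592.20. Patient pays $592.20; OOP now $3,684.20.
Claim 3 — $13,073: 20% coinsurance on $13,073 = $2,614.60. Adding that to $3,684.20 gives $6,298.80, past the $5,500 cap; patient pays only $5,500 − $3,684.20 = $1,815.80.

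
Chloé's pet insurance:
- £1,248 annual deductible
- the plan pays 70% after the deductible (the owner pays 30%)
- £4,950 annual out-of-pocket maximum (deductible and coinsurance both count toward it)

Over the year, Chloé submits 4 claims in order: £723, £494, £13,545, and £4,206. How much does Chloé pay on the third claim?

£3,733

Bill 1, £723: fully absorbed by the deductible. Owner owes £723 (running OOP £723).
Bill 2, £494: fully absorbed by the deductible. Cost to owner: £494. OOP to date £1,217.
Bill 3, £13,545: deductible takes £31, £13,514 remains; 30% of £13,514 = £4,054.20. Deductible plus coinsurance: £31 + £4,054.20 = £4,085.20. That would push OOP to £5,302.20, over the £4,950 cap, so owner pays £4,950 − £1,217 = £3,733.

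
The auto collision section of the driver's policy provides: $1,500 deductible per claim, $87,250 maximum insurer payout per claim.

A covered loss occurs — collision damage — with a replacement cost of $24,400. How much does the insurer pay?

After the deductible, $24,400 − $1,500 = $22,900 remains.
That's under the $87,250 cap, so the insurer reimburses the full $22,900.

$22,900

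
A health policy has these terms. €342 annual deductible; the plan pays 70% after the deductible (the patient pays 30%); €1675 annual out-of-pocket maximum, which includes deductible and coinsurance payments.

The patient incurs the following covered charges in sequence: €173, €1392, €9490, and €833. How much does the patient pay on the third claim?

€966.10

Claim 1 — €173: all of it applies to the deductible. Cost to patient: €173. OOP to date €173.
Claim 2 — €1392: €169 finishes the deductible; €1223 goes to coinsurance; 30% of €1223 = €366.90. Patient pays €535.90; OOP now €708.90.
Claim 3 — €9490: 30% coinsurance on €9490 = €2847. OOP would hit €3555.90 > €1675, so the cap limits the patient to €1675 − €708.90 = €966.10.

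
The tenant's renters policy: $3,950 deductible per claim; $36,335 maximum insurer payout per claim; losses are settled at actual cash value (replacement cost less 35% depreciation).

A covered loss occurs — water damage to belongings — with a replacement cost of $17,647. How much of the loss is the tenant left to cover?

$10,126.45

At 35% depreciation, ACV = $17,647 − $6,176.45 = $11,470.55.
Subtract the deductible: $11,470.55 − $3,950 = $7,520.55.
$7,520.55 is within the $36,335 limit, so the insurer pays $7,520.55.
The tenant bears the rest of the original loss: $17,647 − $7,520.55 = $10,126.45.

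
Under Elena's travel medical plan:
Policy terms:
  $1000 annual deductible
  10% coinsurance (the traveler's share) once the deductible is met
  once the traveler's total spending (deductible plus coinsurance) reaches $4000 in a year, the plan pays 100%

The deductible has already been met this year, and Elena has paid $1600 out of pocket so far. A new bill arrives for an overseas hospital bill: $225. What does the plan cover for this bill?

$202.50

With the deductible met, the entire $225 is subject to coinsurance.
Traveler's 10% share of $225 is $22.50.
Cumulative spending $1600 + $22.50 = $1622.50 stays under the $4000 maximum.
Insurer pays the balance: $225 − $22.50 = $202.50.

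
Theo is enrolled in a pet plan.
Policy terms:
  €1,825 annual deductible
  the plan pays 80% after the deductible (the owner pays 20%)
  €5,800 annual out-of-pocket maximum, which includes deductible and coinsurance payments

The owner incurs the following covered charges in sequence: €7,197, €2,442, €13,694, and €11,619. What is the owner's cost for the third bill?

Bill 1, €7,197: €1,825 to deductible, leaving €5,372; owner's 20% is €1,074.40. Owner owes €2,899.40 (running OOP €2,899.40).
Bill 2, €2,442: deductible already satisfied, so owner's share is 20% × €2,442 = €488.40. Owner owes €488.40 (running OOP €3,387.80).
Bill 3, €13,694: deductible met; 20% of €13,694 = €2,738.80. OOP would hit €6,126.60 > €5,800, so the cap limits the owner to €5,800 − €3,387.80 = €2,412.20.

€2,412.20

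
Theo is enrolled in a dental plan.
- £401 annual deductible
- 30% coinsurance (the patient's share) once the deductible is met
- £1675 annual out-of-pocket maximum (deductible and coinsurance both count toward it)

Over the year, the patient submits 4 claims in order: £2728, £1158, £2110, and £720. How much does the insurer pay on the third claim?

£1881.50

#1 (£2728): £401 to deductible, leaving £2327; coinsurance £2327 × 30% = £698.10. Patient owes £1099.10 (running OOP £1099.10). Insurer: £2728 − £1099.10 = £1628.90.
#2 (£1158): 30% coinsurance on £1158 = £347.40. Cost to patient: £347.40. OOP to date £1446.50. Insurer: £1158 − £347.40 = £810.60.
#3 (£2110): deductible already satisfied, so patient's share is 30% × £2110 = £633. OOP would hit £2079.50 > £1675, so the cap limits the patient to £1675 − £1446.50 = £228.50. Plan pays £2110 − £228.50 = £1881.50.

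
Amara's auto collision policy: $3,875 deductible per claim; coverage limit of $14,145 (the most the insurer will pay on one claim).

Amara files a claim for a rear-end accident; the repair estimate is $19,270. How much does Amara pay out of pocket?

After the deductible, $19,270 − $3,875 = $15,395 remains.
Since $15,395 > $14,145, the payout is capped at $14,145.
Out of pocket: $19,270 − $14,145 = $5,125.

$5,125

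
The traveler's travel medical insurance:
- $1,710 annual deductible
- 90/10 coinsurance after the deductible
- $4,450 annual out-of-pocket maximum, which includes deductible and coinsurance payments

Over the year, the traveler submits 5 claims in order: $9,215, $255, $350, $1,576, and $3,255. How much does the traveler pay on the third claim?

$35

Claim 1 ($9,215): $1,710 to deductible, leaving $7,505; 10% of $7,505 = $750.50. Traveler owes $2,460.50 (running OOP $2,460.50).
Claim 2 ($255): deductible met; 10% of $255 = $25.50. Traveler owes $25.50 (running OOP $2,486).
Claim 3 ($350): deductible met; 10% of $350 = $35. Traveler pays $35; OOP now $2,521.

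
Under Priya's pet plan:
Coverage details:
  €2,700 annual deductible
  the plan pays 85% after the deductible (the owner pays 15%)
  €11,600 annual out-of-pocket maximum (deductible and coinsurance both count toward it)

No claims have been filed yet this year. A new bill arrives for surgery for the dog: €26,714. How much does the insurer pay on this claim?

Nothing has been paid toward the €2,700 deductible, so the first €2,700 of this charge is applied there.
That leaves €26,714 − €2,700 = €24,014 for coinsurance.
Owner's 15% share of €24,014 is €3,602.10.
That puts the owner's cost at €2,700 + €3,602.10 = €6,302.10 before any cap.
Year-to-date out-of-pocket becomes €0 + €6,302.10 = €6,302.10, still under the €11,600 maximum, so no cap applies.
The plan picks up €26,714 − €6,302.10 = €20,411.90.

€20,411.90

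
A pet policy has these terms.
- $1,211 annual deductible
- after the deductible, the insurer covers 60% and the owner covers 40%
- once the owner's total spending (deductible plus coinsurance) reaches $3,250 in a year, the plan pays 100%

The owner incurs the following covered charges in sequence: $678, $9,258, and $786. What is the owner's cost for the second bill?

Claim 1 ($678): entire amount goes to the deductible. Cost to owner: $678. OOP to date $678.
Claim 2 ($9,258): deductible takes $533, $8,725 remains; 40% of $8,725 = $3,490. Together that's $533 + $3,490 = $4,023. That would push OOP to $4,701, over the $3,250 cap, so owner pays $3,250 − $678 = $2,572.

$2,572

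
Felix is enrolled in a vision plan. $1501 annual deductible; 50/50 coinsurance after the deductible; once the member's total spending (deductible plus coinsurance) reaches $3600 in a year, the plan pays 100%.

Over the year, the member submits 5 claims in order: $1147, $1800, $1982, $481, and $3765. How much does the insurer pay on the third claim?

Claim 1 ($1147): entire amount goes to the deductible. Cost to member: $1147. OOP to date $1147. Plan pays $1147 − $1147 = $0.
Claim 2 ($1800): $354 finishes the deductible; $1446 goes to coinsurance; 50% of $1446 = $723. Cost to member: $1077. OOP to date $2224. Insurer: $1800 − $1077 = $723.
Claim 3 ($1982): deductible already satisfied, so member's share is 50% × $1982 = $991. Member pays $991; OOP now $3215. Insurer: $1982 − $991 = $991.

$991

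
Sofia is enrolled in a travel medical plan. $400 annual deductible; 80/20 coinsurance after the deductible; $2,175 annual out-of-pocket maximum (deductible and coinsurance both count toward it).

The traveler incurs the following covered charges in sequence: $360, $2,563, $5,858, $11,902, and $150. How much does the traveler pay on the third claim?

$1,171.60

Bill 1, $360: all of it applies to the deductible. Traveler owes $360 (running OOP $360).
Bill 2, $2,563: deductible takes $40, $2,523 remains; traveler's 20% is $504.60. Cost to traveler: $544.60. OOP to date $904.60.
Bill 3, $5,858: deductible met; 20% of $5,858 = $1,171.60. Traveler owes $1,171.60 (running OOP $2,076.20).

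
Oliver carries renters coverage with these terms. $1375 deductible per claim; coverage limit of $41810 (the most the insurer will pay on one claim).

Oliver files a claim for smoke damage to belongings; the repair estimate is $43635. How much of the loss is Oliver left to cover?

$1825

Subtract the deductible: $43635 − $1375 = $42260.
The $41810 per-incident cap binds; insurer pays $41810.
Out of pocket: $43635 − $41810 = $1825.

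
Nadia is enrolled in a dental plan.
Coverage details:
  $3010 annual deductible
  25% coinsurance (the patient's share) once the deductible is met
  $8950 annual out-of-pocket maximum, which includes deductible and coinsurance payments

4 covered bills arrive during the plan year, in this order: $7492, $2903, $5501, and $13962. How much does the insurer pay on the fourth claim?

$11243.50

Claim 1 ($7492): $3010 to deductible, leaving $4482; 25% of $4482 = $1120.50. Patient owes $4130.50 (running OOP $4130.50). Insurer: $7492 − $4130.50 = $3361.50.
Claim 2 ($2903): deductible already satisfied, so patient's share is 25% × $2903 = $725.75. Patient pays $725.75; OOP now $4856.25. Plan pays $2903 − $725.75 = $2177.25.
Claim 3 ($5501): 25% coinsurance on $5501 = $1375.25. Cost to patient: $1375.25. OOP to date $6231.50. Insurer: $5501 − $1375.25 = $4125.75.
Claim 4 ($13962): deductible already satisfied, so patient's share is 25% × $13962 = $3490.50. OOP would hit $9722 > $8950, so the cap limits the patient to $8950 − $6231.50 = $2718.50. Insurer: $13962 − $2718.50 = $11243.50.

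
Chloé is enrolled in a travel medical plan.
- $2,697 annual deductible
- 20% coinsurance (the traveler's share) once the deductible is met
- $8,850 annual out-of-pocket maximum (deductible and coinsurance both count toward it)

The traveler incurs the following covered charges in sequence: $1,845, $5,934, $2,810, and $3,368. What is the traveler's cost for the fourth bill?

Claim 1 — $1,845: all of it applies to the deductible. Traveler pays $1,845; OOP now $1,845.
Claim 2 — $5,934: $852 finishes the deductible; $5,082 goes to coinsurance; coinsurance $5,082 × 20% = $1,016.40. Traveler owes $1,868.40 (running OOP $3,713.40).
Claim 3 — $2,810: deductible already satisfied, so traveler's share is 20% × $2,810 = $562. Cost to traveler: $562. OOP to date $4,275.40.
Claim 4 — $3,368: deductible already satisfied, so traveler's share is 20% × $3,368 = $673.60. Traveler pays $673.60; OOP now $4,949.

$673.60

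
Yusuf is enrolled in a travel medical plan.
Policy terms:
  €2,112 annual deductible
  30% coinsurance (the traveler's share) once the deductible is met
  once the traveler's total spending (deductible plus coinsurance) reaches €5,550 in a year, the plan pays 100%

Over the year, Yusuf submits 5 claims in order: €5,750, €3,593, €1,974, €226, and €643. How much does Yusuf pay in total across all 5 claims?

€5,134.20

Bill 1, €5,750: €2,112 to deductible, leaving €3,638; coinsurance €3,638 × 30% = €1,091.40. Traveler pays €3,203.40; OOP now €3,203.40.
Bill 2, €3,593: 30% coinsurance on €3,593 = €1,077.90. Cost to traveler: €1,077.90. OOP to date €4,281.30.
Bill 3, €1,974: deductible met; 30% of €1,974 = €592.20. Traveler pays €592.20; OOP now €4,873.50.
Bill 4, €226: deductible met; 30% of €226 = €67.80. Cost to traveler: €67.80. OOP to date €4,941.30.
Bill 5, €643: deductible already satisfied, so traveler's share is 30% × €643 = €192.90. Traveler owes €192.90 (running OOP €5,134.20).
Total paid by the traveler: €3,203.40 + €1,077.90 + €592.20 + €67.80 + €192.90 = €5,134.20.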